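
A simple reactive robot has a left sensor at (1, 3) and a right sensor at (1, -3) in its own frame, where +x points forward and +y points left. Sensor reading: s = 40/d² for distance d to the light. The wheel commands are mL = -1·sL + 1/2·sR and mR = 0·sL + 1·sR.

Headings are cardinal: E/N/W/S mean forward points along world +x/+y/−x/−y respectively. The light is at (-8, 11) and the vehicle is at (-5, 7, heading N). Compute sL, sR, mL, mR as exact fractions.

40/9 8/9 -4 8/9

left sensor world pos  = (-8, 8); dL² = 9
right sensor world pos = (-2, 8); dR² = 45
sL = 40/9 = 40/9
sR = 40/45 = 8/9
mL = -1·sL + 1/2·sR = -4
mR = 0·sL + 1·sR = 8/9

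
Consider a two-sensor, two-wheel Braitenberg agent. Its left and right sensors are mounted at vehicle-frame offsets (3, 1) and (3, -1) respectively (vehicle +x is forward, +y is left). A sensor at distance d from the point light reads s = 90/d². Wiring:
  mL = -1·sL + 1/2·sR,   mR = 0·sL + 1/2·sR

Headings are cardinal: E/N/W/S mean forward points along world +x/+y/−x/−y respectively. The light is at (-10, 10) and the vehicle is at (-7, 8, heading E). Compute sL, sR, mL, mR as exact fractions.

left sensor world pos  = (-4, 9); dL² = 37
right sensor world pos = (-4, 7); dR² = 45
sL = 90/37 = 90/37
sR = 90/45 = 2
mL = -1·sL + 1/2·sR = -53/37
mR = 0·sL + 1/2·sR = 1

90/37 2 -53/37 1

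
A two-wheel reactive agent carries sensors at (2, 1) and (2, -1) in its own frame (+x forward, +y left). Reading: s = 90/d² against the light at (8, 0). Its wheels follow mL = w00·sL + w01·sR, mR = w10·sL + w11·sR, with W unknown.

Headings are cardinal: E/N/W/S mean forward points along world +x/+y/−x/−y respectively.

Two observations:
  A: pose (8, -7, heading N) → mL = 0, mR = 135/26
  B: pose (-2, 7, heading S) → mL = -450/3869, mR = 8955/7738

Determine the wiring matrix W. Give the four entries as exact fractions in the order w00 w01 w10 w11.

-1/2 1/2 1 1/2

obs A: pose=(8,-7,N) → sL=45/13, sR=45/13, mL=0, mR=135/26
obs B: pose=(-2,7,S) → sL=45/53, sR=45/73, mL=-450/3869, mR=8955/7738
sensor matrix S = [[45/13, 45/13], [45/53, 45/73]]; det S = -40500/50297
solve [mL_A; mL_B] = S·[w00; w01] and [mR_A; mR_B] = S·[w10; w11]:
  w00 = -1/2, w01 = 1/2, w10 = 1, w11 = 1/2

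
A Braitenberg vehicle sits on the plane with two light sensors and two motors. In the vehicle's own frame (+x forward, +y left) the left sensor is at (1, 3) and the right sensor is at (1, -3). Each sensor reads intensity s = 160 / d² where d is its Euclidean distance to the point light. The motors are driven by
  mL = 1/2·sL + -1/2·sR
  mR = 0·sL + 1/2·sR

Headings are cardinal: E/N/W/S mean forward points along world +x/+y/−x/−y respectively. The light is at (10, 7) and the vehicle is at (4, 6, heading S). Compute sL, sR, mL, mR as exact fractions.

160/13 32/17 1152/221 16/17

left sensor world pos  = (7, 5); dL² = 13
right sensor world pos = (1, 5); dR² = 85
sL = 160/13 = 160/13
sR = 160/85 = 32/17
mL = 1/2·sL + -1/2·sR = 1152/221
mR = 0·sL + 1/2·sR = 16/17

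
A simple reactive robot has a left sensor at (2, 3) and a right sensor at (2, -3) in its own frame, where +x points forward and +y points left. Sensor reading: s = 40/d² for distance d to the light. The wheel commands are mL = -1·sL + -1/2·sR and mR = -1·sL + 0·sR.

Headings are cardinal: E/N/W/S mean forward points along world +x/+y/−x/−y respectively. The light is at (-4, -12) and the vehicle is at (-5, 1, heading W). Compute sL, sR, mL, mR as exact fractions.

40/109 8/53 -2556/5777 -40/109

left sensor world pos  = (-7, -2); dL² = 109
right sensor world pos = (-7, 4); dR² = 265
sL = 40/109 = 40/109
sR = 40/265 = 8/53
mL = -1·sL + -1/2·sR = -2556/5777
mR = -1·sL + 0·sR = -40/109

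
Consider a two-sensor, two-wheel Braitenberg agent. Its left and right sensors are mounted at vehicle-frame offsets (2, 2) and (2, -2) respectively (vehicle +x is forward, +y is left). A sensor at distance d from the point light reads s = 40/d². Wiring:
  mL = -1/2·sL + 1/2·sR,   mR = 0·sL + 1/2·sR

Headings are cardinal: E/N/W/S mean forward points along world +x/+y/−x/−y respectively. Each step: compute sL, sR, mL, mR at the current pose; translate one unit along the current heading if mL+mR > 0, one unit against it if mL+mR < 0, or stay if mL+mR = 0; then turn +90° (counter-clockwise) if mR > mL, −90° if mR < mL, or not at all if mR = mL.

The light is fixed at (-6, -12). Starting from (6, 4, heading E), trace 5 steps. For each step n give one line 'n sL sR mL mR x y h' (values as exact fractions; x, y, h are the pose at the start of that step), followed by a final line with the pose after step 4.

n=0: pose=(6,4,E); sL=1/13, sR=5/49; mL=8/637, mR=5/98; mL+mR=81/1274 → advance +1; mR−mL=1/26 → turn +1·90°
n=1: pose=(7,4,N); sL=8/89, sR=40/549; mL=-416/48861, mR=20/549; mL+mR=1364/48861 → advance +1; mR−mL=4/89 → turn +1·90°
n=2: pose=(7,5,W); sL=20/173, sR=20/241; mL=-680/41693, mR=10/241; mL+mR=1050/41693 → advance +1; mR−mL=10/173 → turn +1·90°
n=3: pose=(6,5,S); sL=40/421, sR=8/65; mL=384/27365, mR=4/65; mL+mR=2068/27365 → advance +1; mR−mL=20/421 → turn +1·90°
n=4: pose=(6,4,E); sL=1/13, sR=5/49; mL=8/637, mR=5/98; mL+mR=81/1274 → advance +1; mR−mL=1/26 → turn +1·90°

0 1/13 5/49 8/637 5/98 6 4 E
1 8/89 40/549 -416/48861 20/549 7 4 N
2 20/173 20/241 -680/41693 10/241 7 5 W
3 40/421 8/65 384/27365 4/65 6 5 S
4 1/13 5/49 8/637 5/98 6 4 E
final 7 4 N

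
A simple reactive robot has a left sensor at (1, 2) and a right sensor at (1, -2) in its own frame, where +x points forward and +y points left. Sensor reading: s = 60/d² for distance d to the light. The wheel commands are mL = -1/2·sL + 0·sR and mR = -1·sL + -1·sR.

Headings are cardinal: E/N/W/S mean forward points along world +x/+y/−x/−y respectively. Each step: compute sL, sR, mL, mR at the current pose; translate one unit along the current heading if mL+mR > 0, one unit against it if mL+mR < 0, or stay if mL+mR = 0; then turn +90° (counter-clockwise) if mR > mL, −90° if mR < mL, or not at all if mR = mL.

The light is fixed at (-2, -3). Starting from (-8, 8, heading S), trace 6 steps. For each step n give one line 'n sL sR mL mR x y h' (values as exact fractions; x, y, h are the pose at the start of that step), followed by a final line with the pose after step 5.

0 15/29 15/41 -15/58 -1050/1189 -8 8 S
1 60/149 12/49 -30/149 -4728/7301 -8 9 W
2 30/109 30/89 -15/109 -5940/9701 -7 9 N
3 12/37 60/97 -6/37 -3384/3589 -7 8 E
4 15/29 15/41 -15/58 -1050/1189 -8 8 S
5 60/149 12/49 -30/149 -4728/7301 -8 9 W
final -7 9 N

n=0: pose=(-8,8,S); sL=15/29, sR=15/41; mL=-15/58, mR=-1050/1189; mL+mR=-2715/2378 → advance -1; mR−mL=-1485/2378 → turn -1·90°
n=1: pose=(-8,9,W); sL=60/149, sR=12/49; mL=-30/149, mR=-4728/7301; mL+mR=-6198/7301 → advance -1; mR−mL=-3258/7301 → turn -1·90°
n=2: pose=(-7,9,N); sL=30/109, sR=30/89; mL=-15/109, mR=-5940/9701; mL+mR=-7275/9701 → advance -1; mR−mL=-4605/9701 → turn -1·90°
n=3: pose=(-7,8,E); sL=12/37, sR=60/97; mL=-6/37, mR=-3384/3589; mL+mR=-3966/3589 → advance -1; mR−mL=-2802/3589 → turn -1·90°
n=4: pose=(-8,8,S); sL=15/29, sR=15/41; mL=-15/58, mR=-1050/1189; mL+mR=-2715/2378 → advance -1; mR−mL=-1485/2378 → turn -1·90°
n=5: pose=(-8,9,W); sL=60/149, sR=12/49; mL=-30/149, mR=-4728/7301; mL+mR=-6198/7301 → advance -1; mR−mL=-3258/7301 → turn -1·90°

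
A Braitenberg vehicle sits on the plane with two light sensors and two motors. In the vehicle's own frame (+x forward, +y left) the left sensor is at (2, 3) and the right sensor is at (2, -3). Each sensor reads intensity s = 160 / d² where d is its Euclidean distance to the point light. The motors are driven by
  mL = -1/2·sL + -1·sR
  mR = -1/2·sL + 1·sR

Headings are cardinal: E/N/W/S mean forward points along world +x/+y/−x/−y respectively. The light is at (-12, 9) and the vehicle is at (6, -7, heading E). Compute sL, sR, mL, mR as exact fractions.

160/569 160/761 -151920/433009 30160/433009

left sensor world pos  = (8, -4); dL² = 569
right sensor world pos = (8, -10); dR² = 761
sL = 160/569 = 160/569
sR = 160/761 = 160/761
mL = -1/2·sL + -1·sR = -151920/433009
mR = -1/2·sL + 1·sR = 30160/433009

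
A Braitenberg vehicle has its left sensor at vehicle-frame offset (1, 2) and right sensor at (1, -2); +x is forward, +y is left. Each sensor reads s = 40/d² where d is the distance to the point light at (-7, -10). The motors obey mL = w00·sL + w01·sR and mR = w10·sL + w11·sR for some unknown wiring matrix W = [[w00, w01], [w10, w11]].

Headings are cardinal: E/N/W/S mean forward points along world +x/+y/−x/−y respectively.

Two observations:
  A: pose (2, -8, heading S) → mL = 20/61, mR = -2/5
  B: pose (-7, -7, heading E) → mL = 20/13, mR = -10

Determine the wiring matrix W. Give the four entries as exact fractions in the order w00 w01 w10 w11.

obs A: pose=(2,-8,S) → sL=20/61, sR=4/5, mL=20/61, mR=-2/5
obs B: pose=(-7,-7,E) → sL=20/13, sR=20, mL=20/13, mR=-10
sensor matrix S = [[20/61, 4/5], [20/13, 20]]; det S = 4224/793
solve [mL_A; mL_B] = S·[w00; w01] and [mR_A; mR_B] = S·[w10; w11]:
  w00 = 1, w01 = 0, w10 = 0, w11 = -1/2

1 0 0 -1/2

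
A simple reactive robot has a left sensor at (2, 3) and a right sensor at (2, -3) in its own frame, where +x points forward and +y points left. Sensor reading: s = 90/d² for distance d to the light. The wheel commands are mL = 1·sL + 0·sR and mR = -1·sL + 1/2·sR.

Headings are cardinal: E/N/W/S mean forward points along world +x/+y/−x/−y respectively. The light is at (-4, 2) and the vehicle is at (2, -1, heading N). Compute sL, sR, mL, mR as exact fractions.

9 45/41 9 -693/82

left sensor world pos  = (-1, 1); dL² = 10
right sensor world pos = (5, 1); dR² = 82
sL = 90/10 = 9
sR = 90/82 = 45/41
mL = 1·sL + 0·sR = 9
mR = -1·sL + 1/2·sR = -693/82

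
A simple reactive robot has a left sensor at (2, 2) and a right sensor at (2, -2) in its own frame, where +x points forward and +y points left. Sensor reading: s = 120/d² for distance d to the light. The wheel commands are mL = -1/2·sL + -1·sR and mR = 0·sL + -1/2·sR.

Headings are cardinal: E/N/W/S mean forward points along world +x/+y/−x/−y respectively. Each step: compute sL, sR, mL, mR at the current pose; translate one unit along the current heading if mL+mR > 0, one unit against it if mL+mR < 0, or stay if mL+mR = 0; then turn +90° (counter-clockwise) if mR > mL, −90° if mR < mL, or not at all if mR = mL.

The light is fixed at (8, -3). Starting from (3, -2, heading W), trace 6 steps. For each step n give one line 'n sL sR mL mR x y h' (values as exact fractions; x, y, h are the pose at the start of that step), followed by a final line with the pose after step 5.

n=0: pose=(3,-2,W); sL=12/5, sR=60/29; mL=-474/145, mR=-30/29; mL+mR=-624/145 → advance -1; mR−mL=324/145 → turn +1·90°
n=1: pose=(4,-2,S); sL=24, sR=120/37; mL=-564/37, mR=-60/37; mL+mR=-624/37 → advance -1; mR−mL=504/37 → turn +1·90°
n=2: pose=(4,-1,E); sL=6, sR=30; mL=-33, mR=-15; mL+mR=-48 → advance -1; mR−mL=18 → turn +1·90°
n=3: pose=(3,-1,N); sL=24/13, sR=24/5; mL=-372/65, mR=-12/5; mL+mR=-528/65 → advance -1; mR−mL=216/65 → turn +1·90°
n=4: pose=(3,-2,W); sL=12/5, sR=60/29; mL=-474/145, mR=-30/29; mL+mR=-624/145 → advance -1; mR−mL=324/145 → turn +1·90°
n=5: pose=(4,-2,S); sL=24, sR=120/37; mL=-564/37, mR=-60/37; mL+mR=-624/37 → advance -1; mR−mL=504/37 → turn +1·90°

0 12/5 60/29 -474/145 -30/29 3 -2 W
1 24 120/37 -564/37 -60/37 4 -2 S
2 6 30 -33 -15 4 -1 E
3 24/13 24/5 -372/65 -12/5 3 -1 N
4 12/5 60/29 -474/145 -30/29 3 -2 W
5 24 120/37 -564/37 -60/37 4 -2 S
final 4 -1 E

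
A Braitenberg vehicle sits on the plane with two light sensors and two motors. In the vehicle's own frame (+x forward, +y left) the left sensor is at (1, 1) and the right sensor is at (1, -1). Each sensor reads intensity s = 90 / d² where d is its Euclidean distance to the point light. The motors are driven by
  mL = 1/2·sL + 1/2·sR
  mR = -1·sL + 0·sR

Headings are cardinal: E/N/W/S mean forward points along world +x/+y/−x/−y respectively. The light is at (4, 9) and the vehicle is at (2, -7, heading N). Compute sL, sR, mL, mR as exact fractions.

5/13 45/113 575/1469 -5/13

left sensor world pos  = (1, -6); dL² = 234
right sensor world pos = (3, -6); dR² = 226
sL = 90/234 = 5/13
sR = 90/226 = 45/113
mL = 1/2·sL + 1/2·sR = 575/1469
mR = -1·sL + 0·sR = -5/13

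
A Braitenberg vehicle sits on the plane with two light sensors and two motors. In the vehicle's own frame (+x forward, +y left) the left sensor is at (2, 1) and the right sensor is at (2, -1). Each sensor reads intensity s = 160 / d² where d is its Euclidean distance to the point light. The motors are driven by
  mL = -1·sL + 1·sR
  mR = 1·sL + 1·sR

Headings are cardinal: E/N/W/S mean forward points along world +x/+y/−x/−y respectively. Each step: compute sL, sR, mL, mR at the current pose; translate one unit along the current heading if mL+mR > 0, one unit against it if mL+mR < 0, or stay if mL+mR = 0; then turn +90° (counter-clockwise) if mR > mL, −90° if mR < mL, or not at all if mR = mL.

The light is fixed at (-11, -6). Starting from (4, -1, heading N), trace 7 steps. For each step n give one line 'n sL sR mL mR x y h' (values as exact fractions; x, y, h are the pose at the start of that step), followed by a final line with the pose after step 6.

0 32/49 32/61 -384/2989 3520/2989 4 -1 N
1 80/97 80/109 -960/10573 16480/10573 4 0 W
2 160/241 32/37 1792/8917 13632/8917 3 0 S
3 40/73 10/17 50/1241 1410/1241 3 -1 E
4 32/49 32/61 -384/2989 3520/2989 4 -1 N
5 80/97 80/109 -960/10573 16480/10573 4 0 W
6 160/241 32/37 1792/8917 13632/8917 3 0 S
final 3 -1 E

n=0: pose=(4,-1,N); sL=32/49, sR=32/61; mL=-384/2989, mR=3520/2989; mL+mR=64/61 → advance +1; mR−mL=64/49 → turn +1·90°
n=1: pose=(4,0,W); sL=80/97, sR=80/109; mL=-960/10573, mR=16480/10573; mL+mR=160/109 → advance +1; mR−mL=160/97 → turn +1·90°
n=2: pose=(3,0,S); sL=160/241, sR=32/37; mL=1792/8917, mR=13632/8917; mL+mR=64/37 → advance +1; mR−mL=320/241 → turn +1·90°
n=3: pose=(3,-1,E); sL=40/73, sR=10/17; mL=50/1241, mR=1410/1241; mL+mR=20/17 → advance +1; mR−mL=80/73 → turn +1·90°
n=4: pose=(4,-1,N); sL=32/49, sR=32/61; mL=-384/2989, mR=3520/2989; mL+mR=64/61 → advance +1; mR−mL=64/49 → turn +1·90°
n=5: pose=(4,0,W); sL=80/97, sR=80/109; mL=-960/10573, mR=16480/10573; mL+mR=160/109 → advance +1; mR−mL=160/97 → turn +1·90°
n=6: pose=(3,0,S); sL=160/241, sR=32/37; mL=1792/8917, mR=13632/8917; mL+mR=64/37 → advance +1; mR−mL=320/241 → turn +1·90°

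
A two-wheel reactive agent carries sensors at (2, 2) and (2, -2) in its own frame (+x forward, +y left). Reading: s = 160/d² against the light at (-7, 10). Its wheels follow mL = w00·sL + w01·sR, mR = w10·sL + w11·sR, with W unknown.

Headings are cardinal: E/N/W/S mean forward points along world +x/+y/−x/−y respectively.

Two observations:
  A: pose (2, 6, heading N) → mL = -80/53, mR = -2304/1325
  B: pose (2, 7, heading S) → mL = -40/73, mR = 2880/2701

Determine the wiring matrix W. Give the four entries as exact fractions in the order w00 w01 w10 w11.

-1/2 0 -1 1

obs A: pose=(2,6,N) → sL=160/53, sR=32/25, mL=-80/53, mR=-2304/1325
obs B: pose=(2,7,S) → sL=80/73, sR=80/37, mL=-40/73, mR=2880/2701
sensor matrix S = [[160/53, 32/25], [80/73, 80/37]]; det S = 3667968/715765
solve [mL_A; mL_B] = S·[w00; w01] and [mR_A; mR_B] = S·[w10; w11]:
  w00 = -1/2, w01 = 0, w10 = -1, w11 = 1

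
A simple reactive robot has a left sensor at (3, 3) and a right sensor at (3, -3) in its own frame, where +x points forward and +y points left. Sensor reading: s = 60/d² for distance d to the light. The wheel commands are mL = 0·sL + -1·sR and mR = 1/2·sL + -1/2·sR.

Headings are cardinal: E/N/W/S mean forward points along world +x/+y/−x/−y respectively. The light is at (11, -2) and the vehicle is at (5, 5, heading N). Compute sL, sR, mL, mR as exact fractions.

60/181 60/109 -60/109 -2160/19729

left sensor world pos  = (2, 8); dL² = 181
right sensor world pos = (8, 8); dR² = 109
sL = 60/181 = 60/181
sR = 60/109 = 60/109
mL = 0·sL + -1·sR = -60/109
mR = 1/2·sL + -1/2·sR = -2160/19729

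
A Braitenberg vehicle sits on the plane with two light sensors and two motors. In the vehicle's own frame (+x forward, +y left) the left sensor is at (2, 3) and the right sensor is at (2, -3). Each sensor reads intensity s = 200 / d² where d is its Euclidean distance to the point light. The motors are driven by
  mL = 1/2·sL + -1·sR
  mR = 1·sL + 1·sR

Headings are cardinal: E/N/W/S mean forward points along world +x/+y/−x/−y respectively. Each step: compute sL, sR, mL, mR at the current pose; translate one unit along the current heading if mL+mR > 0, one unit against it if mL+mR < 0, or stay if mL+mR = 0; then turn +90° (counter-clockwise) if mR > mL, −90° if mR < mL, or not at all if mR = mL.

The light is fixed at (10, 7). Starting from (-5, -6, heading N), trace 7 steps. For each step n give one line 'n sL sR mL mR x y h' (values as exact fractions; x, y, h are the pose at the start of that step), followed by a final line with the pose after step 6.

n=0: pose=(-5,-6,N); sL=40/89, sR=40/53; mL=-2500/4717, mR=5680/4717; mL+mR=60/89 → advance +1; mR−mL=8180/4717 → turn +1·90°
n=1: pose=(-5,-5,W); sL=100/257, sR=20/37; mL=-3290/9509, mR=8840/9509; mL+mR=150/257 → advance +1; mR−mL=12130/9509 → turn +1·90°
n=2: pose=(-6,-5,S); sL=40/73, sR=200/557; mL=-3460/40661, mR=36880/40661; mL+mR=60/73 → advance +1; mR−mL=40340/40661 → turn +1·90°
n=3: pose=(-6,-6,E); sL=25/37, sR=50/113; mL=-875/8362, mR=4675/4181; mL+mR=75/74 → advance +1; mR−mL=10225/8362 → turn +1·90°
n=4: pose=(-5,-6,N); sL=40/89, sR=40/53; mL=-2500/4717, mR=5680/4717; mL+mR=60/89 → advance +1; mR−mL=8180/4717 → turn +1·90°
n=5: pose=(-5,-5,W); sL=100/257, sR=20/37; mL=-3290/9509, mR=8840/9509; mL+mR=150/257 → advance +1; mR−mL=12130/9509 → turn +1·90°
n=6: pose=(-6,-5,S); sL=40/73, sR=200/557; mL=-3460/40661, mR=36880/40661; mL+mR=60/73 → advance +1; mR−mL=40340/40661 → turn +1·90°

0 40/89 40/53 -2500/4717 5680/4717 -5 -6 N
1 100/257 20/37 -3290/9509 8840/9509 -5 -5 W
2 40/73 200/557 -3460/40661 36880/40661 -6 -5 S
3 25/37 50/113 -875/8362 4675/4181 -6 -6 E
4 40/89 40/53 -2500/4717 5680/4717 -5 -6 N
5 100/257 20/37 -3290/9509 8840/9509 -5 -5 W
6 40/73 200/557 -3460/40661 36880/40661 -6 -5 S
final -6 -6 E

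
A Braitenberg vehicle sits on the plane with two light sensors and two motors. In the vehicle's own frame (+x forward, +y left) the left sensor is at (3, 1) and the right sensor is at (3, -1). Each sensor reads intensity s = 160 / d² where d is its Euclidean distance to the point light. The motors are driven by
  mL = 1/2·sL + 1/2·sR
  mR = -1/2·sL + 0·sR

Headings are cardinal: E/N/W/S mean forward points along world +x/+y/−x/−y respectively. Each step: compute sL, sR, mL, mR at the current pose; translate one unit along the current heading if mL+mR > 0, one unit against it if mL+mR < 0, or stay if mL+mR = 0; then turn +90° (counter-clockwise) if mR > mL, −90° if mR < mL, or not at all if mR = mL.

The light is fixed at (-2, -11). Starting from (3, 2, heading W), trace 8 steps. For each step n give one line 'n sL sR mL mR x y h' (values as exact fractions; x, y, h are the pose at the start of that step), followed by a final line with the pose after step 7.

n=0: pose=(3,2,W); sL=40/37, sR=4/5; mL=174/185, mR=-20/37; mL+mR=2/5 → advance +1; mR−mL=-274/185 → turn -1·90°
n=1: pose=(2,2,N); sL=32/53, sR=160/281; mL=8736/14893, mR=-16/53; mL+mR=80/281 → advance +1; mR−mL=-13232/14893 → turn -1·90°
n=2: pose=(2,3,E); sL=80/137, sR=80/109; mL=9840/14933, mR=-40/137; mL+mR=40/109 → advance +1; mR−mL=-14200/14933 → turn -1·90°
n=3: pose=(3,3,S); sL=160/157, sR=160/137; mL=23520/21509, mR=-80/157; mL+mR=80/137 → advance +1; mR−mL=-34480/21509 → turn -1·90°
n=4: pose=(3,2,W); sL=40/37, sR=4/5; mL=174/185, mR=-20/37; mL+mR=2/5 → advance +1; mR−mL=-274/185 → turn -1·90°
n=5: pose=(2,2,N); sL=32/53, sR=160/281; mL=8736/14893, mR=-16/53; mL+mR=80/281 → advance +1; mR−mL=-13232/14893 → turn -1·90°
n=6: pose=(2,3,E); sL=80/137, sR=80/109; mL=9840/14933, mR=-40/137; mL+mR=40/109 → advance +1; mR−mL=-14200/14933 → turn -1·90°
n=7: pose=(3,3,S); sL=160/157, sR=160/137; mL=23520/21509, mR=-80/157; mL+mR=80/137 → advance +1; mR−mL=-34480/21509 → turn -1·90°

0 40/37 4/5 174/185 -20/37 3 2 W
1 32/53 160/281 8736/14893 -16/53 2 2 N
2 80/137 80/109 9840/14933 -40/137 2 3 E
3 160/157 160/137 23520/21509 -80/157 3 3 S
4 40/37 4/5 174/185 -20/37 3 2 W
5 32/53 160/281 8736/14893 -16/53 2 2 N
6 80/137 80/109 9840/14933 -40/137 2 3 E
7 160/157 160/137 23520/21509 -80/157 3 3 S
final 3 2 W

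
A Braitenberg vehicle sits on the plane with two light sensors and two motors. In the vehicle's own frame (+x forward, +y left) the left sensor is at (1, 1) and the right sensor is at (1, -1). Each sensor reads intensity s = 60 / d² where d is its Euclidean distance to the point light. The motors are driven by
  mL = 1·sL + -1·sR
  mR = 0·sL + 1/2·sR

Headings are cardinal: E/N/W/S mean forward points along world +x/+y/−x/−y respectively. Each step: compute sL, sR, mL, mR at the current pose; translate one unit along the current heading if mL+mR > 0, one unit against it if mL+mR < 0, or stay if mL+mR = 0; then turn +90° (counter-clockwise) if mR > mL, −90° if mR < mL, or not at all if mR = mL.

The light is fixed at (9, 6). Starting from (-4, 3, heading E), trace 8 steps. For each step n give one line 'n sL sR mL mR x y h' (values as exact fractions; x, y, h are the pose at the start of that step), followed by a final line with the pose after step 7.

n=0: pose=(-4,3,E); sL=15/37, sR=3/8; mL=9/296, mR=3/16; mL+mR=129/592 → advance +1; mR−mL=93/592 → turn +1·90°
n=1: pose=(-3,3,N); sL=60/173, sR=12/25; mL=-576/4325, mR=6/25; mL+mR=462/4325 → advance +1; mR−mL=1614/4325 → turn +1·90°
n=2: pose=(-3,4,W); sL=30/89, sR=6/17; mL=-24/1513, mR=3/17; mL+mR=243/1513 → advance +1; mR−mL=291/1513 → turn +1·90°
n=3: pose=(-4,4,S); sL=20/51, sR=12/41; mL=208/2091, mR=6/41; mL+mR=514/2091 → advance +1; mR−mL=98/2091 → turn +1·90°
n=4: pose=(-4,3,E); sL=15/37, sR=3/8; mL=9/296, mR=3/16; mL+mR=129/592 → advance +1; mR−mL=93/592 → turn +1·90°
n=5: pose=(-3,3,N); sL=60/173, sR=12/25; mL=-576/4325, mR=6/25; mL+mR=462/4325 → advance +1; mR−mL=1614/4325 → turn +1·90°
n=6: pose=(-3,4,W); sL=30/89, sR=6/17; mL=-24/1513, mR=3/17; mL+mR=243/1513 → advance +1; mR−mL=291/1513 → turn +1·90°
n=7: pose=(-4,4,S); sL=20/51, sR=12/41; mL=208/2091, mR=6/41; mL+mR=514/2091 → advance +1; mR−mL=98/2091 → turn +1·90°

0 15/37 3/8 9/296 3/16 -4 3 E
1 60/173 12/25 -576/4325 6/25 -3 3 N
2 30/89 6/17 -24/1513 3/17 -3 4 W
3 20/51 12/41 208/2091 6/41 -4 4 S
4 15/37 3/8 9/296 3/16 -4 3 E
5 60/173 12/25 -576/4325 6/25 -3 3 N
6 30/89 6/17 -24/1513 3/17 -3 4 W
7 20/51 12/41 208/2091 6/41 -4 4 S
final -4 3 E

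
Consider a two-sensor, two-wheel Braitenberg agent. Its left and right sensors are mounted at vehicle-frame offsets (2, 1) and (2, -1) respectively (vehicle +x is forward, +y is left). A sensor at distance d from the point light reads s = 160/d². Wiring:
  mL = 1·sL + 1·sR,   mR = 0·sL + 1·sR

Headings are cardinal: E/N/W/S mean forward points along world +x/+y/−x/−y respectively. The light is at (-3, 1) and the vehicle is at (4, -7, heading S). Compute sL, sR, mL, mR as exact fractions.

left sensor world pos  = (5, -9); dL² = 164
right sensor world pos = (3, -9); dR² = 136
sL = 160/164 = 40/41
sR = 160/136 = 20/17
mL = 1·sL + 1·sR = 1500/697
mR = 0·sL + 1·sR = 20/17

40/41 20/17 1500/697 20/17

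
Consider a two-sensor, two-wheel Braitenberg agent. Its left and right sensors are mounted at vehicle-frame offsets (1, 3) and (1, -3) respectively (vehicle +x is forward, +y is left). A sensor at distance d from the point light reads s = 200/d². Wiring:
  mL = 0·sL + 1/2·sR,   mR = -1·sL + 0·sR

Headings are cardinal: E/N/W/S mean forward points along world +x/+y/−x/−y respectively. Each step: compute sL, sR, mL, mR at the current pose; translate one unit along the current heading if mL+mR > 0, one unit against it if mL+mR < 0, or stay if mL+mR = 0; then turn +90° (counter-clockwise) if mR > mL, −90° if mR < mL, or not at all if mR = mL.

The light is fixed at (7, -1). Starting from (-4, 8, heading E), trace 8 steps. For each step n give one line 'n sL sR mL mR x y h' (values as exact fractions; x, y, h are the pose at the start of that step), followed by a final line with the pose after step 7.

0 50/61 25/17 25/34 -50/61 -4 8 E
1 40/29 200/289 100/289 -40/29 -5 8 S
2 100/109 100/169 50/169 -100/109 -5 9 W
3 200/317 40/37 20/37 -200/317 -4 9 N
4 50/61 25/17 25/34 -50/61 -4 8 E
5 40/29 200/289 100/289 -40/29 -5 8 S
6 100/109 100/169 50/169 -100/109 -5 9 W
7 200/317 40/37 20/37 -200/317 -4 9 N
final -4 8 E

n=0: pose=(-4,8,E); sL=50/61, sR=25/17; mL=25/34, mR=-50/61; mL+mR=-175/2074 → advance -1; mR−mL=-3225/2074 → turn -1·90°
n=1: pose=(-5,8,S); sL=40/29, sR=200/289; mL=100/289, mR=-40/29; mL+mR=-8660/8381 → advance -1; mR−mL=-14460/8381 → turn -1·90°
n=2: pose=(-5,9,W); sL=100/109, sR=100/169; mL=50/169, mR=-100/109; mL+mR=-11450/18421 → advance -1; mR−mL=-22350/18421 → turn -1·90°
n=3: pose=(-4,9,N); sL=200/317, sR=40/37; mL=20/37, mR=-200/317; mL+mR=-1060/11729 → advance -1; mR−mL=-13740/11729 → turn -1·90°
n=4: pose=(-4,8,E); sL=50/61, sR=25/17; mL=25/34, mR=-50/61; mL+mR=-175/2074 → advance -1; mR−mL=-3225/2074 → turn -1·90°
n=5: pose=(-5,8,S); sL=40/29, sR=200/289; mL=100/289, mR=-40/29; mL+mR=-8660/8381 → advance -1; mR−mL=-14460/8381 → turn -1·90°
n=6: pose=(-5,9,W); sL=100/109, sR=100/169; mL=50/169, mR=-100/109; mL+mR=-11450/18421 → advance -1; mR−mL=-22350/18421 → turn -1·90°
n=7: pose=(-4,9,N); sL=200/317, sR=40/37; mL=20/37, mR=-200/317; mL+mR=-1060/11729 → advance -1; mR−mL=-13740/11729 → turn -1·90°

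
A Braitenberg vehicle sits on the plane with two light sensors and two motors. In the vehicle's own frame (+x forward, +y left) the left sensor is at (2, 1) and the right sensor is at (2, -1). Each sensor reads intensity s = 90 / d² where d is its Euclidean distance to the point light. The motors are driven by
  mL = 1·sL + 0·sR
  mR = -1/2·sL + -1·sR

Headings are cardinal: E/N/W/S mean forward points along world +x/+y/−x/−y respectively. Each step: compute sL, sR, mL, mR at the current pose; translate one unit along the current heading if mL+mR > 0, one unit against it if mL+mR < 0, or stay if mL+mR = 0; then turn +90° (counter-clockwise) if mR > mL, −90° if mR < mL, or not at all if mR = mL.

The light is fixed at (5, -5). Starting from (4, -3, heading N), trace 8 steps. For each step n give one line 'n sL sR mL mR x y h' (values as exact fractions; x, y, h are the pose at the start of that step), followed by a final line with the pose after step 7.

0 9/2 45/8 9/2 -63/8 4 -3 N
1 18 90 18 -99 4 -4 E
2 45 9 45 -63/2 3 -4 S
3 90/17 90/17 90/17 -135/17 3 -5 W
4 45/4 45/2 45/4 -225/8 4 -5 N
5 90 18 90 -63 4 -6 E
6 9 9 9 -27/2 5 -6 S
7 18 18 18 -27 5 -5 W
final 6 -5 N

n=0: pose=(4,-3,N); sL=9/2, sR=45/8; mL=9/2, mR=-63/8; mL+mR=-27/8 → advance -1; mR−mL=-99/8 → turn -1·90°
n=1: pose=(4,-4,E); sL=18, sR=90; mL=18, mR=-99; mL+mR=-81 → advance -1; mR−mL=-117 → turn -1·90°
n=2: pose=(3,-4,S); sL=45, sR=9; mL=45, mR=-63/2; mL+mR=27/2 → advance +1; mR−mL=-153/2 → turn -1·90°
n=3: pose=(3,-5,W); sL=90/17, sR=90/17; mL=90/17, mR=-135/17; mL+mR=-45/17 → advance -1; mR−mL=-225/17 → turn -1·90°
n=4: pose=(4,-5,N); sL=45/4, sR=45/2; mL=45/4, mR=-225/8; mL+mR=-135/8 → advance -1; mR−mL=-315/8 → turn -1·90°
n=5: pose=(4,-6,E); sL=90, sR=18; mL=90, mR=-63; mL+mR=27 → advance +1; mR−mL=-153 → turn -1·90°
n=6: pose=(5,-6,S); sL=9, sR=9; mL=9, mR=-27/2; mL+mR=-9/2 → advance -1; mR−mL=-45/2 → turn -1·90°
n=7: pose=(5,-5,W); sL=18, sR=18; mL=18, mR=-27; mL+mR=-9 → advance -1; mR−mL=-45 → turn -1·90°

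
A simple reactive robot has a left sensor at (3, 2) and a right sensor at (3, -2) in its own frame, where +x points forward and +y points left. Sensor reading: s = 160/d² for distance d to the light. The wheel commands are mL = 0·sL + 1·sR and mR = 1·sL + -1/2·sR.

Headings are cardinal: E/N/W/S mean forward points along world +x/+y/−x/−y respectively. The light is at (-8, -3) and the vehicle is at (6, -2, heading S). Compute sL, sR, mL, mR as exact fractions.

8/13 40/37 40/37 36/481

left sensor world pos  = (8, -5); dL² = 260
right sensor world pos = (4, -5); dR² = 148
sL = 160/260 = 8/13
sR = 160/148 = 40/37
mL = 0·sL + 1·sR = 40/37
mR = 1·sL + -1/2·sR = 36/481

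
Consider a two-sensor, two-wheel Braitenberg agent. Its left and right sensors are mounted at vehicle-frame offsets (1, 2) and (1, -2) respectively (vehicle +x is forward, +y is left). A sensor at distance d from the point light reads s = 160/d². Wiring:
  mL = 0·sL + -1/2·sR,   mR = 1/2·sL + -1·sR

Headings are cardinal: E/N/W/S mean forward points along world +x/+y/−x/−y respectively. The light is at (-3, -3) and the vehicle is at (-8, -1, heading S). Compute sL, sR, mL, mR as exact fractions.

16 16/5 -8/5 24/5

left sensor world pos  = (-6, -2); dL² = 10
right sensor world pos = (-10, -2); dR² = 50
sL = 160/10 = 16
sR = 160/50 = 16/5
mL = 0·sL + -1/2·sR = -8/5
mR = 1/2·sL + -1·sR = 24/5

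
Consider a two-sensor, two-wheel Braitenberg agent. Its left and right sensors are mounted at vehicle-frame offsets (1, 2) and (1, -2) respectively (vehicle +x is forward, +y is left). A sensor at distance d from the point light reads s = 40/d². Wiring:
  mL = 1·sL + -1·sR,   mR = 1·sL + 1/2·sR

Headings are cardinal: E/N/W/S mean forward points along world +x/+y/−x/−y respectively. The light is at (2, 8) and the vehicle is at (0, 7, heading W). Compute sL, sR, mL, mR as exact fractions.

20/9 4 -16/9 38/9

left sensor world pos  = (-1, 5); dL² = 18
right sensor world pos = (-1, 9); dR² = 10
sL = 40/18 = 20/9
sR = 40/10 = 4
mL = 1·sL + -1·sR = -16/9
mR = 1·sL + 1/2·sR = 38/9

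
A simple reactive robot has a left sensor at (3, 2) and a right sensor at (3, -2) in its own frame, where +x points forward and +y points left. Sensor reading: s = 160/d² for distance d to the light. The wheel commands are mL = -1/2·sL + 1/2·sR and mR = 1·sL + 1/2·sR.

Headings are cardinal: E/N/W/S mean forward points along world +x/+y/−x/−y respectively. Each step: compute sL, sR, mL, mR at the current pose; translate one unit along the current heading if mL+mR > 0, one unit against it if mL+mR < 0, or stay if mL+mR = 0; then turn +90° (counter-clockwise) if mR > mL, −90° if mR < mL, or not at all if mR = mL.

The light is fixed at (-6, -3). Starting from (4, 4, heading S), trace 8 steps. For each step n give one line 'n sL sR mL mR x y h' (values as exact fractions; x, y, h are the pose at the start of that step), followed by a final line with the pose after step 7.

0 1 2 1/2 2 4 4 S
1 160/233 32/37 768/8621 9648/8621 4 3 E
2 80/81 16/25 -352/2025 2648/2025 5 3 N
3 160/89 32/29 -896/2581 6064/2581 5 4 W
4 1 2 1/2 2 4 4 S
5 160/233 32/37 768/8621 9648/8621 4 3 E
6 80/81 16/25 -352/2025 2648/2025 5 3 N
7 160/89 32/29 -896/2581 6064/2581 5 4 W
final 4 4 S

n=0: pose=(4,4,S); sL=1, sR=2; mL=1/2, mR=2; mL+mR=5/2 → advance +1; mR−mL=3/2 → turn +1·90°
n=1: pose=(4,3,E); sL=160/233, sR=32/37; mL=768/8621, mR=9648/8621; mL+mR=10416/8621 → advance +1; mR−mL=240/233 → turn +1·90°
n=2: pose=(5,3,N); sL=80/81, sR=16/25; mL=-352/2025, mR=2648/2025; mL+mR=2296/2025 → advance +1; mR−mL=40/27 → turn +1·90°
n=3: pose=(5,4,W); sL=160/89, sR=32/29; mL=-896/2581, mR=6064/2581; mL+mR=5168/2581 → advance +1; mR−mL=240/89 → turn +1·90°
n=4: pose=(4,4,S); sL=1, sR=2; mL=1/2, mR=2; mL+mR=5/2 → advance +1; mR−mL=3/2 → turn +1·90°
n=5: pose=(4,3,E); sL=160/233, sR=32/37; mL=768/8621, mR=9648/8621; mL+mR=10416/8621 → advance +1; mR−mL=240/233 → turn +1·90°
n=6: pose=(5,3,N); sL=80/81, sR=16/25; mL=-352/2025, mR=2648/2025; mL+mR=2296/2025 → advance +1; mR−mL=40/27 → turn +1·90°
n=7: pose=(5,4,W); sL=160/89, sR=32/29; mL=-896/2581, mR=6064/2581; mL+mR=5168/2581 → advance +1; mR−mL=240/89 → turn +1·90°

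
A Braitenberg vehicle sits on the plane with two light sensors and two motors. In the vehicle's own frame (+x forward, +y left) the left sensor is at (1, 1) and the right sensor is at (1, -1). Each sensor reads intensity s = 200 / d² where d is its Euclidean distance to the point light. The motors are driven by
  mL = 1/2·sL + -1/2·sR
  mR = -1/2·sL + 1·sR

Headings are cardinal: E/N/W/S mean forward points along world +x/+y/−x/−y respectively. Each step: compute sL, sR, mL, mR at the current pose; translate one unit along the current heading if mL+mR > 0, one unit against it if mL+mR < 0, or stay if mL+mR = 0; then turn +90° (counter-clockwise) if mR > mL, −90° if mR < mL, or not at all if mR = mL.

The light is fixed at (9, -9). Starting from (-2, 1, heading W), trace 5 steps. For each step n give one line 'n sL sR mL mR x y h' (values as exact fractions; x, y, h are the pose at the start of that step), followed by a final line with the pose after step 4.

n=0: pose=(-2,1,W); sL=8/9, sR=40/53; mL=32/477, mR=148/477; mL+mR=20/53 → advance +1; mR−mL=116/477 → turn +1·90°
n=1: pose=(-3,1,S); sL=100/101, sR=4/5; mL=48/505, mR=154/505; mL+mR=2/5 → advance +1; mR−mL=106/505 → turn +1·90°
n=2: pose=(-3,0,E); sL=200/221, sR=40/37; mL=-720/8177, mR=5140/8177; mL+mR=20/37 → advance +1; mR−mL=5860/8177 → turn +1·90°
n=3: pose=(-2,0,N); sL=50/61, sR=1; mL=-11/122, mR=36/61; mL+mR=1/2 → advance +1; mR−mL=83/122 → turn +1·90°
n=4: pose=(-2,1,W); sL=8/9, sR=40/53; mL=32/477, mR=148/477; mL+mR=20/53 → advance +1; mR−mL=116/477 → turn +1·90°

0 8/9 40/53 32/477 148/477 -2 1 W
1 100/101 4/5 48/505 154/505 -3 1 S
2 200/221 40/37 -720/8177 5140/8177 -3 0 E
3 50/61 1 -11/122 36/61 -2 0 N
4 8/9 40/53 32/477 148/477 -2 1 W
final -3 1 S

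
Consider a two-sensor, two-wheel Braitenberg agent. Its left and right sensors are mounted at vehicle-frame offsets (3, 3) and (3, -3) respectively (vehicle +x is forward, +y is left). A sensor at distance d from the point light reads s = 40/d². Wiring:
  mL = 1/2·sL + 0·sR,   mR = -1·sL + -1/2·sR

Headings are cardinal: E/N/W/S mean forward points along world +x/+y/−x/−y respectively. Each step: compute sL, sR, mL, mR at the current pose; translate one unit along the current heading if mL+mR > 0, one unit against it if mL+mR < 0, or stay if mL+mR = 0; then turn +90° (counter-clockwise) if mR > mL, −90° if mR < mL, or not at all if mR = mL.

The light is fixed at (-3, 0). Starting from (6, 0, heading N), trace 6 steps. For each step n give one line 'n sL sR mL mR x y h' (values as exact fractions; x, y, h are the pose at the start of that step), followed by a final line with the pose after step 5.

0 8/9 40/153 4/9 -52/51 6 0 N
1 10/37 1/4 5/37 -117/296 6 -1 E
2 40/137 40/41 20/137 -4380/5617 5 -1 S
3 20/17 20/17 10/17 -30/17 5 0 W
4 8/9 40/153 4/9 -52/51 6 0 N
5 10/37 1/4 5/37 -117/296 6 -1 E
final 5 -1 S

n=0: pose=(6,0,N); sL=8/9, sR=40/153; mL=4/9, mR=-52/51; mL+mR=-88/153 → advance -1; mR−mL=-224/153 → turn -1·90°
n=1: pose=(6,-1,E); sL=10/37, sR=1/4; mL=5/37, mR=-117/296; mL+mR=-77/296 → advance -1; mR−mL=-157/296 → turn -1·90°
n=2: pose=(5,-1,S); sL=40/137, sR=40/41; mL=20/137, mR=-4380/5617; mL+mR=-3560/5617 → advance -1; mR−mL=-5200/5617 → turn -1·90°
n=3: pose=(5,0,W); sL=20/17, sR=20/17; mL=10/17, mR=-30/17; mL+mR=-20/17 → advance -1; mR−mL=-40/17 → turn -1·90°
n=4: pose=(6,0,N); sL=8/9, sR=40/153; mL=4/9, mR=-52/51; mL+mR=-88/153 → advance -1; mR−mL=-224/153 → turn -1·90°
n=5: pose=(6,-1,E); sL=10/37, sR=1/4; mL=5/37, mR=-117/296; mL+mR=-77/296 → advance -1; mR−mL=-157/296 → turn -1·90°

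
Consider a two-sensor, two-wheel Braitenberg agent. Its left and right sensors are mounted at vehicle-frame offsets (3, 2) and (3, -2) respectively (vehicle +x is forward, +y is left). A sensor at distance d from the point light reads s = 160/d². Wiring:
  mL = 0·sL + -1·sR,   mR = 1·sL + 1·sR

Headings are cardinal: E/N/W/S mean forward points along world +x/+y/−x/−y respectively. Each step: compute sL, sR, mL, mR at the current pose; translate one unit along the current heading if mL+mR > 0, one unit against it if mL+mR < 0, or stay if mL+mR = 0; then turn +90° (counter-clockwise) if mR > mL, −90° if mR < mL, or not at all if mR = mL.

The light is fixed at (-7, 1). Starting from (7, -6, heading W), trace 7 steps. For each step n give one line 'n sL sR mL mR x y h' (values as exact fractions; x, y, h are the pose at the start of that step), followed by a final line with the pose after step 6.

n=0: pose=(7,-6,W); sL=80/101, sR=80/73; mL=-80/73, mR=13920/7373; mL+mR=80/101 → advance +1; mR−mL=22000/7373 → turn +1·90°
n=1: pose=(6,-6,S); sL=32/65, sR=160/221; mL=-160/221, mR=1344/1105; mL+mR=32/65 → advance +1; mR−mL=2144/1105 → turn +1·90°
n=2: pose=(6,-7,E); sL=40/73, sR=40/89; mL=-40/89, mR=6480/6497; mL+mR=40/73 → advance +1; mR−mL=9400/6497 → turn +1·90°
n=3: pose=(7,-7,N); sL=160/169, sR=160/281; mL=-160/281, mR=72000/47489; mL+mR=160/169 → advance +1; mR−mL=99040/47489 → turn +1·90°
n=4: pose=(7,-6,W); sL=80/101, sR=80/73; mL=-80/73, mR=13920/7373; mL+mR=80/101 → advance +1; mR−mL=22000/7373 → turn +1·90°
n=5: pose=(6,-6,S); sL=32/65, sR=160/221; mL=-160/221, mR=1344/1105; mL+mR=32/65 → advance +1; mR−mL=2144/1105 → turn +1·90°
n=6: pose=(6,-7,E); sL=40/73, sR=40/89; mL=-40/89, mR=6480/6497; mL+mR=40/73 → advance +1; mR−mL=9400/6497 → turn +1·90°

0 80/101 80/73 -80/73 13920/7373 7 -6 W
1 32/65 160/221 -160/221 1344/1105 6 -6 S
2 40/73 40/89 -40/89 6480/6497 6 -7 E
3 160/169 160/281 -160/281 72000/47489 7 -7 N
4 80/101 80/73 -80/73 13920/7373 7 -6 W
5 32/65 160/221 -160/221 1344/1105 6 -6 S
6 40/73 40/89 -40/89 6480/6497 6 -7 E
final 7 -7 N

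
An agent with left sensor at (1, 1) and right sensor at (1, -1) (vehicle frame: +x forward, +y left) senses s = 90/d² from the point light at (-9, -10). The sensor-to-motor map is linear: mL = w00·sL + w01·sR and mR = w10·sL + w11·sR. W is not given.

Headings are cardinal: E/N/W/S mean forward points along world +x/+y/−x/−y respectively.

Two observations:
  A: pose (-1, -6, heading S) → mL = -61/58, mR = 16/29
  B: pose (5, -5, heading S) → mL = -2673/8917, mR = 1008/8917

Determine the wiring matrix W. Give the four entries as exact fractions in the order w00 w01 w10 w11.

obs A: pose=(-1,-6,S) → sL=1, sR=45/29, mL=-61/58, mR=16/29
obs B: pose=(5,-5,S) → sL=90/241, sR=18/37, mL=-2673/8917, mR=1008/8917
sensor matrix S = [[1, 45/29], [90/241, 18/37]]; det S = -24048/258593
solve [mL_A; mL_B] = S·[w00; w01] and [mR_A; mR_B] = S·[w10; w11]:
  w00 = 1/2, w01 = -1, w10 = -1, w11 = 1

1/2 -1 -1 1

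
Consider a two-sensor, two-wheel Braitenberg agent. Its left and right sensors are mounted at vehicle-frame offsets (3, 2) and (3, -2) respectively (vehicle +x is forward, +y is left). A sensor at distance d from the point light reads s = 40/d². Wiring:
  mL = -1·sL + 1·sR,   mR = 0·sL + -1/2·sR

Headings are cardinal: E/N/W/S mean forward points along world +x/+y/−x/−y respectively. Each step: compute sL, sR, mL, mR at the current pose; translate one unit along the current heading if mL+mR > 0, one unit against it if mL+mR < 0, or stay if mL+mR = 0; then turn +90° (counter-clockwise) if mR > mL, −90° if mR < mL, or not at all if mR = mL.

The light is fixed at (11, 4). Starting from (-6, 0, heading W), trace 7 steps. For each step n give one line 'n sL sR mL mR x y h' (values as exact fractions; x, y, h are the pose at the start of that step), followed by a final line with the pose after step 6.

0 10/109 10/101 80/11009 -5/101 -6 0 W
1 8/65 40/197 1024/12805 -20/197 -5 0 N
2 20/89 20/109 -400/9701 -10/109 -5 -1 E
3 40/289 8/85 -64/1445 -4/85 -6 -1 S
4 10/109 10/101 80/11009 -5/101 -6 0 W
5 8/65 40/197 1024/12805 -20/197 -5 0 N
6 20/89 20/109 -400/9701 -10/109 -5 -1 E
final -6 -1 S

n=0: pose=(-6,0,W); sL=10/109, sR=10/101; mL=80/11009, mR=-5/101; mL+mR=-465/11009 → advance -1; mR−mL=-625/11009 → turn -1·90°
n=1: pose=(-5,0,N); sL=8/65, sR=40/197; mL=1024/12805, mR=-20/197; mL+mR=-276/12805 → advance -1; mR−mL=-2324/12805 → turn -1·90°
n=2: pose=(-5,-1,E); sL=20/89, sR=20/109; mL=-400/9701, mR=-10/109; mL+mR=-1290/9701 → advance -1; mR−mL=-490/9701 → turn -1·90°
n=3: pose=(-6,-1,S); sL=40/289, sR=8/85; mL=-64/1445, mR=-4/85; mL+mR=-132/1445 → advance -1; mR−mL=-4/1445 → turn -1·90°
n=4: pose=(-6,0,W); sL=10/109, sR=10/101; mL=80/11009, mR=-5/101; mL+mR=-465/11009 → advance -1; mR−mL=-625/11009 → turn -1·90°
n=5: pose=(-5,0,N); sL=8/65, sR=40/197; mL=1024/12805, mR=-20/197; mL+mR=-276/12805 → advance -1; mR−mL=-2324/12805 → turn -1·90°
n=6: pose=(-5,-1,E); sL=20/89, sR=20/109; mL=-400/9701, mR=-10/109; mL+mR=-1290/9701 → advance -1; mR−mL=-490/9701 → turn -1·90°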